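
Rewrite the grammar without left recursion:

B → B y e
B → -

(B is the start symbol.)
B is directly left-recursive. The standard transformation for
  A → A α₁ | ... | A α_m | β₁ | ... | β_n
is
  A  → β₁ A' | ... | β_n A'
  A' → α₁ A' | ... | α_m A' | ε

B → - becomes B → - B'
B → B y e becomes B' → y e B'
Add B' → ε

Resulting grammar:
B → - B'
B' → y e B'
B' → ε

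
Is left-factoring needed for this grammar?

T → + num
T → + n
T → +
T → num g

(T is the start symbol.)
Left-factoring is needed when two productions for the same non-terminal
share a common prefix on the right-hand side.

Productions for T:
  T → + num
  T → + n
  T → +
  T → num g

Found common prefix '+' in productions for T

Answer: Yes, T has productions with common prefix '+'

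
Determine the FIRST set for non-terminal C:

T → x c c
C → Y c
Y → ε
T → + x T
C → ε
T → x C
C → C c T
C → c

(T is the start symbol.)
To compute FIRST(C), examine every production with C on the left-hand side, reading each right-hand side left to right until a non-nullable symbol is reached.

FIRST sets of the other non-terminals involved (by the same procedure, iterated to a fixed point):
  FIRST(Y) = { ε }

From C → Y c:
  - Y is a non-terminal: add FIRST(Y) \ {ε} = { }
    Y is nullable, so continue to the next symbol
  - c is a terminal: add 'c' and stop
From C → ε:
  - ε-production, so ε ∈ FIRST(C)
From C → C c T:
  - C is the symbol being defined: contributes nothing new
    C is nullable, so continue to the next symbol
  - c is a terminal: add 'c' and stop
From C → c:
  - c is a terminal: add 'c' and stop

Collecting: FIRST(C) = { 'c', ε }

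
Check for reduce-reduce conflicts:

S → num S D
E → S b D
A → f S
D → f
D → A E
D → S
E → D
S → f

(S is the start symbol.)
Augment with S' → S and build the canonical LR(0) collection (I0 = CLOSURE({[S' → . S]}), then GOTO on every symbol after a dot until no new states appear). It has 15 states:
  I0: { [S → . f], [S → . num S D], [S' → . S] }  — shift
  I1: { [S' → S .] }  — accept
  I2: { [S → f .] }  — reduce
  I3: { [S → . f], [S → . num S D], [S → num . S D] }  — shift
  I4: { [A → . f S], [D → . A E], [D → . S], [D → . f], [S → . f], [S → . num S D], [S → num S . D] }  — shift
  I5: { [A → . f S], [D → . A E], [D → . S], [D → . f], [D → A . E], [E → . D], [E → . S b D], [S → . f], [S → . num S D] }  — shift
  I6: { [S → num S D .] }  — reduce
  I7: { [D → S .] }  — reduce
  I8: { [A → f . S], [D → f .], [S → . f], [S → . num S D], [S → f .] }  — shift, 2 reduces
  I9: { [A → f S .] }  — reduce
  I10: { [E → D .] }  — reduce
  I11: { [D → A E .] }  — reduce
  I12: { [D → S .], [E → S . b D] }  — shift, reduce
  I13: { [A → . f S], [D → . A E], [D → . S], [D → . f], [E → S b . D], [S → . f], [S → . num S D] }  — shift
  I14: { [E → S b D .] }  — reduce

I8 contains complete items [D → f .], [S → f .] — reduce-reduce conflict.

Answer: Yes — I8: [D → f .] vs [S → f .]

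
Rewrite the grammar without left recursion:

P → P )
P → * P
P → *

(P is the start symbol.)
P → * P P'
P → * P'
P' → ) P'
P' → ε

P is directly left-recursive. The standard transformation for
  A → A α₁ | ... | A α_m | β₁ | ... | β_n
is
  A  → β₁ A' | ... | β_n A'
  A' → α₁ A' | ... | α_m A' | ε

P → * P becomes P → * P P'
P → * becomes P → * P'
P → P ) becomes P' → ) P'
Add P' → ε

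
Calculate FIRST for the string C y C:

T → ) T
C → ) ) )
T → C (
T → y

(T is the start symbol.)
{ ')' }

FIRST sets of the non-terminals involved (from the grammar, by fixed-point iteration):
  FIRST(C) = { ')' }

To compute FIRST(C y C), process the symbols left to right:
Symbol C is a non-terminal. Add FIRST(C) \ {ε} = { ')' }
C is not nullable (ε ∉ FIRST(C)), so stop here.
FIRST(C y C) = { ')' }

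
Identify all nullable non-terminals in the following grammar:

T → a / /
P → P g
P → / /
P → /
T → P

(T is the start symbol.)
A non-terminal is nullable if it can derive ε (the empty string): either it has an ε-production, or it has a production whose right-hand side consists entirely of nullable non-terminals.

There are no ε-productions, so no non-terminal can derive ε.
No non-terminals are nullable.

Answer: None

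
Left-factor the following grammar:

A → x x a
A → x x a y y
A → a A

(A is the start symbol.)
A → x x a A'
A' → ε
A' → y y
A → a A

Left-factoring transforms A → αβ₁ | αβ₂ into A → αA' and A' → β₁ | β₂
(α is the longest common prefix among the alternatives). Repeat until
no nonterminal has two alternatives with a common prefix.

Round 1: A has alternatives sharing prefix 'x x a'. Introduce A': A → x x a A'
  Add: A' → ε
  Add: A' → y y

No remaining common prefixes — done.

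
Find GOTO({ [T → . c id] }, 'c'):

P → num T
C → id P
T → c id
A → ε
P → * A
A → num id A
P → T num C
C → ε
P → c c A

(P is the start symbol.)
{ [T → c . id] }

GOTO(I, 'c') = CLOSURE({ [A → αX.β] : [A → α.Xβ] ∈ I, X = 'c' })

Items with dot before 'c', with the dot advanced:
  [T → . c id] → [T → c . id]
Closure adds nothing (no advanced item has the dot before a non-terminal).

GOTO = { [T → c . id] }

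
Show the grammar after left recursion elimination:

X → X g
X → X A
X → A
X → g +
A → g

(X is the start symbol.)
X is directly left-recursive. The standard transformation for
  A → A α₁ | ... | A α_m | β₁ | ... | β_n
is
  A  → β₁ A' | ... | β_n A'
  A' → α₁ A' | ... | α_m A' | ε

X → A becomes X → A X'
X → g + becomes X → g + X'
X → X g becomes X' → g X'
X → X A becomes X' → A X'
Add X' → ε

Productions for other non-terminals are unchanged:
  A → g

Resulting grammar:
X → A X'
X → g + X'
X' → g X'
X' → A X'
X' → ε
A → g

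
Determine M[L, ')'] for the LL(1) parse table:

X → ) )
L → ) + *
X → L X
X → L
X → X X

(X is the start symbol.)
To find M[L, ')'], we find productions for L where ')' is in the predict set (PREDICT(N → α) = (FIRST(α) \ {ε}) ∪ (FOLLOW(N) if α ⇒* ε)).

L → ) + *: PREDICT = { ')' }
  ')' is in predict set, so this production goes in M[L, ')']

M[L, ')'] = L → ) + *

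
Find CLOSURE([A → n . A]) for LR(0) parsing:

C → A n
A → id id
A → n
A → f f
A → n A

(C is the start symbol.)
To compute CLOSURE, for each item [A → α.Bβ] where B is a non-terminal, add [B → .γ] for all productions B → γ; repeat for the newly added items until nothing changes.

Start with: [A → n . A]
  [A → n . A] has the dot before A: add [A → . id id], [A → . n], [A → . f f], [A → . n A]
No further items can be added.

CLOSURE = { [A → . f f], [A → . id id], [A → . n A], [A → . n], [A → n . A] }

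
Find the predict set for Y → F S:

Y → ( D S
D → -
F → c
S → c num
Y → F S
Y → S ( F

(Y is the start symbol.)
PREDICT(Y → F S) = (FIRST(RHS) \ {ε}) ∪ (FOLLOW(Y) if ε ∈ FIRST(RHS), i.e. RHS ⇒* ε)
FIRST(F) = { 'c' }
FIRST(F S) = { 'c' }
ε ∉ FIRST(F S), so FOLLOW(Y) is not added.
PREDICT(Y → F S) = { 'c' }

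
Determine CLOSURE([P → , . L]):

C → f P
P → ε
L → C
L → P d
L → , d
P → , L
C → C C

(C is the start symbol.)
{ [C → . C C], [C → . f P], [L → . , d], [L → . C], [L → . P d], [P → , . L], [P → . , L], [P → .] }

To compute CLOSURE, for each item [A → α.Bβ] where B is a non-terminal, add [B → .γ] for all productions B → γ; repeat for the newly added items until nothing changes.

Start with: [P → , . L]
  [P → , . L] has the dot before L: add [L → . C], [L → . P d], [L → . , d]
  [L → . C] has the dot before C: add [C → . f P], [C → . C C]
  [L → . P d] has the dot before P: add [P → .], [P → . , L]
No further items can be added.

CLOSURE = { [C → . C C], [C → . f P], [L → . , d], [L → . C], [L → . P d], [P → , . L], [P → . , L], [P → .] }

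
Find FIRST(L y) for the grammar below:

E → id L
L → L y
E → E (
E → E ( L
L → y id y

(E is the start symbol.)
FIRST sets of the non-terminals involved (from the grammar, by fixed-point iteration):
  FIRST(L) = { 'y' }

To compute FIRST(L y), process the symbols left to right:
Symbol L is a non-terminal. Add FIRST(L) \ {ε} = { 'y' }
L is not nullable (ε ∉ FIRST(L)), so stop here.
FIRST(L y) = { 'y' }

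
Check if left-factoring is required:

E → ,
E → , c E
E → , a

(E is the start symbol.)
Yes, E has productions with common prefix ','

Left-factoring is needed when two productions for the same non-terminal
share a common prefix on the right-hand side.

Productions for E:
  E → ,
  E → , c E
  E → , a

Found common prefix ',' in productions for E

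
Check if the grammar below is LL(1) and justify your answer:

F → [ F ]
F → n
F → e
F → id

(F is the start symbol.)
A grammar is LL(1) if for each non-terminal N with multiple productions, the predict sets of those productions are pairwise disjoint, where PREDICT(N → α) = (FIRST(α) \ {ε}) ∪ (FOLLOW(N) if α ⇒* ε).

For F:
  PREDICT(F → '[' F ']') = { '[' }
  PREDICT(F → n) = { 'n' }
  PREDICT(F → e) = { 'e' }
  PREDICT(F → id) = { 'id' }

All predict sets are disjoint. The grammar IS LL(1).

Answer: Yes, the grammar is LL(1).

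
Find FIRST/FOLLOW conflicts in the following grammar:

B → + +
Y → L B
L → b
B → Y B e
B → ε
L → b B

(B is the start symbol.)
Yes. B → '+' '+' with FOLLOW(B) on { '+' }; B → Y B e with FOLLOW(B) on { 'b' }

A FIRST/FOLLOW conflict occurs when a non-terminal N has a nullable alternative N → β (β ⇒* ε) and another alternative N → α with FIRST(α) ∩ FOLLOW(N) ≠ ∅: on such a lookahead the parser cannot decide between expanding α and letting N vanish via β.

Nullable non-terminals: B.
FIRST sets used below: FIRST(Y) = { 'b' }

B: nullable alternative(s) B → ε; FOLLOW(B) = { $, '+', 'b', 'e' }
  B → + +: FIRST \ {ε} = { '+' } — overlaps FOLLOW(B) on { '+' }: CONFLICT
  B → Y B e: FIRST \ {ε} = { 'b' } — overlaps FOLLOW(B) on { 'b' }: CONFLICT
  B → ε: FIRST \ {ε} = { } — this is the only nullable alternative, skip

L, Y have no nullable alternative, so no FIRST/FOLLOW check is needed there.

So the grammar has 2 FIRST/FOLLOW conflicts (marked CONFLICT above).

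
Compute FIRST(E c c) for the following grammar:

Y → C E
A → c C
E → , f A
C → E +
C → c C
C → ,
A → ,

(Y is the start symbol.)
{ ',' }

FIRST sets of the non-terminals involved (from the grammar, by fixed-point iteration):
  FIRST(E) = { ',' }

To compute FIRST(E c c), process the symbols left to right:
Symbol E is a non-terminal. Add FIRST(E) \ {ε} = { ',' }
E is not nullable (ε ∉ FIRST(E)), so stop here.
FIRST(E c c) = { ',' }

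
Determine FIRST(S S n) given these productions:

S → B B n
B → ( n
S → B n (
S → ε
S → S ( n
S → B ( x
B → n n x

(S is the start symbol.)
{ '(', 'n' }

FIRST sets of the non-terminals involved (from the grammar, by fixed-point iteration):
  FIRST(S) = { '(', 'n', ε }

To compute FIRST(S S n), process the symbols left to right:
Symbol S is a non-terminal. Add FIRST(S) \ {ε} = { '(', 'n' }
S is nullable (ε ∈ FIRST(S)), continue to the next symbol.
Symbol S is a non-terminal. Add FIRST(S) \ {ε} = { '(', 'n' }
S is nullable (ε ∈ FIRST(S)), continue to the next symbol.
Symbol n is a terminal. Add 'n' and stop.
FIRST(S S n) = { '(', 'n' }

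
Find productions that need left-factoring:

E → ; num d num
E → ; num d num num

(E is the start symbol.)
Left-factoring is needed when two productions for the same non-terminal
share a common prefix on the right-hand side.

Productions for E:
  E → ; num d num
  E → ; num d num num

Found common prefix '; num d num' in productions for E

Answer: Yes, E has productions with common prefix '; num d num'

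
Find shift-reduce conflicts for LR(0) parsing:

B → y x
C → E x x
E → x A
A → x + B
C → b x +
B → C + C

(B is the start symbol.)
No shift-reduce conflicts

Augment with B' → B and build the canonical LR(0) collection (I0 = CLOSURE({[B' → . B]}), then GOTO on every symbol after a dot until no new states appear). It has 18 states:
  I0: { [B → . C + C], [B → . y x], [B' → . B], [C → . E x x], [C → . b x +], [E → . x A] }  — shift
  I1: { [B' → B .] }  — accept
  I2: { [B → C . + C] }  — shift
  I3: { [C → E . x x] }  — shift
  I4: { [C → b . x +] }  — shift
  I5: { [A → . x + B], [E → x . A] }  — shift
  I6: { [B → y . x] }  — shift
  I7: { [B → y x .] }  — reduce
  I8: { [E → x A .] }  — reduce
  I9: { [A → x . + B] }  — shift
  I10: { [A → x + . B], [B → . C + C], [B → . y x], [C → . E x x], [C → . b x +], [E → . x A] }  — shift
  I11: { [A → x + B .] }  — reduce
  I12: { [C → b x . +] }  — shift
  I13: { [C → b x + .] }  — reduce
  I14: { [C → E x . x] }  — shift
  I15: { [C → E x x .] }  — reduce
  I16: { [B → C + . C], [C → . E x x], [C → . b x +], [E → . x A] }  — shift
  I17: { [B → C + C .] }  — reduce

No state contains both a complete item and a shift item.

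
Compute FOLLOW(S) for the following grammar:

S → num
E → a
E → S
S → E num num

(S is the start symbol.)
{ $, 'num' }

To compute FOLLOW(S), find every occurrence of S on a right-hand side N → α S β: add FIRST(β) \ {ε}, and if β is empty or nullable also add FOLLOW(N). Iterate to a fixed point.

S is the start symbol, so $ ∈ FOLLOW(S).
In E → S: S is at the end, add FOLLOW(E)

The FOLLOW sets referred to above (computed the same way, to a fixed point):
  FOLLOW(E) = { 'num' }

Taking the union: FOLLOW(S) = { $, 'num' }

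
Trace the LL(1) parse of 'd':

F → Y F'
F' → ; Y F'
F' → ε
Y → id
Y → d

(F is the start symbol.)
LL(1) parsing maintains a stack (initially the start symbol over $) and the input. At each step: if the stack top is a terminal, match it against the current input token; if it is a non-terminal N, replace it with the RHS of M[N, lookahead] (the unique production whose predict set contains the lookahead).

Stack is shown with the top on the left.

Stack   Input  Action
---------------------
F $     d $    output F → Y F'
Y F' $  d $    output Y → d
d F' $  d $    match 'd'
F' $    $      output F' → ε
$       $      accept

The string is accepted.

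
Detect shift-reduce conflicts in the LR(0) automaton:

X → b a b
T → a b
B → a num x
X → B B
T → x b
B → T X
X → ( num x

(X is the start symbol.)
A shift-reduce conflict occurs when an LR(0) state has both:
  - a complete (reduce) item [A → α .] (dot at the end), and
  - a shift item [B → β . c γ] (dot before a terminal).

Augment with X' → X and build the canonical LR(0) collection (I0 = CLOSURE({[X' → . X]}), then GOTO on every symbol after a dot until no new states appear). It has 18 states:
  I0: { [B → . T X], [B → . a num x], [T → . a b], [T → . x b], [X → . ( num x], [X → . B B], [X → . b a b], [X' → . X] }  — shift
  I1: { [X → ( . num x] }  — shift
  I2: { [B → . T X], [B → . a num x], [T → . a b], [T → . x b], [X → B . B] }  — shift
  I3: { [B → . T X], [B → . a num x], [B → T . X], [T → . a b], [T → . x b], [X → . ( num x], [X → . B B], [X → . b a b] }  — shift
  I4: { [X' → X .] }  — accept
  I5: { [B → a . num x], [T → a . b] }  — shift
  I6: { [X → b . a b] }  — shift
  I7: { [T → x . b] }  — shift
  I8: { [T → x b .] }  — reduce
  I9: { [X → b a . b] }  — shift
  I10: { [X → b a b .] }  — reduce
  I11: { [T → a b .] }  — reduce
  I12: { [B → a num . x] }  — shift
  I13: { [B → a num x .] }  — reduce
  I14: { [B → T X .] }  — reduce
  I15: { [X → B B .] }  — reduce
  I16: { [X → ( num . x] }  — shift
  I17: { [X → ( num x .] }  — reduce

No state contains both a complete item and a shift item.

Answer: No shift-reduce conflicts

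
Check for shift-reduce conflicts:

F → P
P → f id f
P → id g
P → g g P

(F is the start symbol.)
A shift-reduce conflict occurs when an LR(0) state has both:
  - a complete (reduce) item [A → α .] (dot at the end), and
  - a shift item [B → β . c γ] (dot before a terminal).

Augment with F' → F and build the canonical LR(0) collection (I0 = CLOSURE({[F' → . F]}), then GOTO on every symbol after a dot until no new states appear). It has 11 states:
  I0: { [F → . P], [F' → . F], [P → . f id f], [P → . g g P], [P → . id g] }  — shift
  I1: { [F' → F .] }  — accept
  I2: { [F → P .] }  — reduce
  I3: { [P → f . id f] }  — shift
  I4: { [P → g . g P] }  — shift
  I5: { [P → id . g] }  — shift
  I6: { [P → id g .] }  — reduce
  I7: { [P → . f id f], [P → . g g P], [P → . id g], [P → g g . P] }  — shift
  I8: { [P → g g P .] }  — reduce
  I9: { [P → f id . f] }  — shift
  I10: { [P → f id f .] }  — reduce

No state contains both a complete item and a shift item.

Answer: No shift-reduce conflicts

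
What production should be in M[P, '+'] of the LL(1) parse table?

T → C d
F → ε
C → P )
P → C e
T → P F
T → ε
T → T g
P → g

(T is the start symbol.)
To find M[P, '+'], we find productions for P where '+' is in the predict set (PREDICT(N → α) = (FIRST(α) \ {ε}) ∪ (FOLLOW(N) if α ⇒* ε)).

Relevant sets:
  FIRST(C) = { 'g' }

P → C e: PREDICT = { 'g' }
P → g: PREDICT = { 'g' }

M[P, '+'] is empty (no production applies)

Answer: Empty (error entry)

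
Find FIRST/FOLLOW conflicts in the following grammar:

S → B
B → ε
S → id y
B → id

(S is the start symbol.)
A FIRST/FOLLOW conflict occurs when a non-terminal N has a nullable alternative N → β (β ⇒* ε) and another alternative N → α with FIRST(α) ∩ FOLLOW(N) ≠ ∅: on such a lookahead the parser cannot decide between expanding α and letting N vanish via β.

Nullable non-terminals: B, S.
FIRST sets used below: FIRST(B) = { 'id', ε }

B: nullable alternative(s) B → ε; FOLLOW(B) = { $ }
  B → ε: FIRST \ {ε} = { } — this is the only nullable alternative, skip
  B → id: FIRST \ {ε} = { 'id' } — disjoint from FOLLOW(B)

S: nullable alternative(s) S → B; FOLLOW(S) = { $ }
  S → B: FIRST \ {ε} = { 'id' } — this is the only nullable alternative, skip
  S → id y: FIRST \ {ε} = { 'id' } — disjoint from FOLLOW(S)

No FIRST/FOLLOW conflicts found.

Answer: No FIRST/FOLLOW conflicts.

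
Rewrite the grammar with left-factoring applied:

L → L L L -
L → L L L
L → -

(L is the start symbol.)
L → L L L L'
L' → -
L' → ε
L → -

Left-factoring transforms A → αβ₁ | αβ₂ into A → αA' and A' → β₁ | β₂
(α is the longest common prefix among the alternatives). Repeat until
no nonterminal has two alternatives with a common prefix.

Round 1: L has alternatives sharing prefix 'L L L'. Introduce L': L → L L L L'
  Add: L' → -
  Add: L' → ε

No remaining common prefixes — done.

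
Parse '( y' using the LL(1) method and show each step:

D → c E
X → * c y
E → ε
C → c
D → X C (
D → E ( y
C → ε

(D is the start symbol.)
LL(1) parsing maintains a stack (initially the start symbol over $) and the input. At each step: if the stack top is a terminal, match it against the current input token; if it is a non-terminal N, replace it with the RHS of M[N, lookahead] (the unique production whose predict set contains the lookahead).

Stack is shown with the top on the left.

Stack    Input  Action
----------------------
D $      ( y $  output D → E ( y
E ( y $  ( y $  output E → ε
( y $    ( y $  match '('
y $      y $    match 'y'
$        $      accept

The string is accepted.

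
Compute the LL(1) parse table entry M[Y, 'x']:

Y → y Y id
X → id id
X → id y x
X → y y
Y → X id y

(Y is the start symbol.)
Empty (error entry)

To find M[Y, 'x'], we find productions for Y where 'x' is in the predict set (PREDICT(N → α) = (FIRST(α) \ {ε}) ∪ (FOLLOW(N) if α ⇒* ε)).

Relevant sets:
  FIRST(X) = { 'id', 'y' }

Y → y Y id: PREDICT = { 'y' }
Y → X id y: PREDICT = { 'id', 'y' }

M[Y, 'x'] is empty (no production applies)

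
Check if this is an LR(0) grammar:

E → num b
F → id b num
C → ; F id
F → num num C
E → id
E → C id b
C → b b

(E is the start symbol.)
Yes, the grammar is LR(0)

Augment with E' → E and build the canonical LR(0) collection (I0 = CLOSURE({[E' → . E]}), then GOTO on every symbol after a dot until no new states appear). It has 19 states:
  I0: { [C → . ; F id], [C → . b b], [E → . C id b], [E → . id], [E → . num b], [E' → . E] }  — shift
  I1: { [C → ; . F id], [F → . id b num], [F → . num num C] }  — shift
  I2: { [E → C . id b] }  — shift
  I3: { [E' → E .] }  — accept
  I4: { [C → b . b] }  — shift
  I5: { [E → id .] }  — reduce
  I6: { [E → num . b] }  — shift
  I7: { [E → num b .] }  — reduce
  I8: { [C → b b .] }  — reduce
  I9: { [E → C id . b] }  — shift
  I10: { [E → C id b .] }  — reduce
  I11: { [C → ; F . id] }  — shift
  I12: { [F → id . b num] }  — shift
  I13: { [F → num . num C] }  — shift
  I14: { [C → . ; F id], [C → . b b], [F → num num . C] }  — shift
  I15: { [F → num num C .] }  — reduce
  I16: { [F → id b . num] }  — shift
  I17: { [F → id b num .] }  — reduce
  I18: { [C → ; F id .] }  — reduce

Every state is either a pure shift/goto state or contains exactly one complete item and nothing to shift — no conflicts. The grammar is LR(0).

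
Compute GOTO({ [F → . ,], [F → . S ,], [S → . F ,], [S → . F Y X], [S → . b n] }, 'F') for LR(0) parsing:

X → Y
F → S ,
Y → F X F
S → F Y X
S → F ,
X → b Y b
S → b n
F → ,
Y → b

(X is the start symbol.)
GOTO(I, 'F') = CLOSURE({ [A → αX.β] : [A → α.Xβ] ∈ I, X = 'F' })

Items with dot before 'F', with the dot advanced:
  [S → . F ,] → [S → F . ,]
  [S → . F Y X] → [S → F . Y X]
Closure of the advanced items:
  [S → F . Y X] has the dot before Y: add [Y → . F X F], [Y → . b]
  [Y → . F X F] has the dot before F: add [F → . S ,], [F → . ,]
  [F → . S ,] has the dot before S: add [S → . F Y X], [S → . F ,], [S → . b n]

GOTO = { [F → . ,], [F → . S ,], [S → . F ,], [S → . F Y X], [S → . b n], [S → F . ,], [S → F . Y X], [Y → . F X F], [Y → . b] }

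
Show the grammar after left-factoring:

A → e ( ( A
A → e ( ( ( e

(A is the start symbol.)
Left-factoring transforms A → αβ₁ | αβ₂ into A → αA' and A' → β₁ | β₂
(α is the longest common prefix among the alternatives). Repeat until
no nonterminal has two alternatives with a common prefix.

Round 1: A has alternatives sharing prefix 'e ( ('. Introduce A': A → e ( ( A'
  Add: A' → A
  Add: A' → ( e

No remaining common prefixes — done.

Resulting grammar:
A → e ( ( A'
A' → A
A' → ( e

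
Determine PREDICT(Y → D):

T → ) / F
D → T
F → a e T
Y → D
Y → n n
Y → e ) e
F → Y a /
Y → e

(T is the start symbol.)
PREDICT(Y → D) = (FIRST(RHS) \ {ε}) ∪ (FOLLOW(Y) if ε ∈ FIRST(RHS), i.e. RHS ⇒* ε)
FIRST(D) = { ')' }
FIRST(D) = { ')' }
ε ∉ FIRST(D), so FOLLOW(Y) is not added.
PREDICT(Y → D) = { ')' }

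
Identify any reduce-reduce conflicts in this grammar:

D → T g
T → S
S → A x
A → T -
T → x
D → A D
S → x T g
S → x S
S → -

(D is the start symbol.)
Yes — I8: [S → x S .] vs [T → S .]; I15: [S → A x .] vs [T → x .]

Augment with D' → D and build the canonical LR(0) collection (I0 = CLOSURE({[D' → . D]}), then GOTO on every symbol after a dot until no new states appear). It has 16 states:
  I0: { [A → . T -], [D → . A D], [D → . T g], [D' → . D], [S → . -], [S → . A x], [S → . x S], [S → . x T g], [T → . S], [T → . x] }  — shift
  I1: { [S → - .] }  — reduce
  I2: { [A → . T -], [D → . A D], [D → . T g], [D → A . D], [S → . -], [S → . A x], [S → . x S], [S → . x T g], [S → A . x], [T → . S], [T → . x] }  — shift
  I3: { [D' → D .] }  — accept
  I4: { [T → S .] }  — reduce
  I5: { [A → T . -], [D → T . g] }  — shift
  I6: { [A → . T -], [S → . -], [S → . A x], [S → . x S], [S → . x T g], [S → x . S], [S → x . T g], [T → . S], [T → . x], [T → x .] }  — shift, reduce
  I7: { [S → A . x] }  — shift
  I8: { [S → x S .], [T → S .] }  — 2 reduces
  I9: { [A → T . -], [S → x T . g] }  — shift
  I10: { [A → T - .] }  — reduce
  I11: { [S → x T g .] }  — reduce
  I12: { [S → A x .] }  — reduce
  I13: { [D → T g .] }  — reduce
  I14: { [D → A D .] }  — reduce
  I15: { [A → . T -], [S → . -], [S → . A x], [S → . x S], [S → . x T g], [S → A x .], [S → x . S], [S → x . T g], [T → . S], [T → . x], [T → x .] }  — shift, 2 reduces

I8 contains complete items [S → x S .], [T → S .] — reduce-reduce conflict.
I15 contains complete items [S → A x .], [T → x .] — reduce-reduce conflict.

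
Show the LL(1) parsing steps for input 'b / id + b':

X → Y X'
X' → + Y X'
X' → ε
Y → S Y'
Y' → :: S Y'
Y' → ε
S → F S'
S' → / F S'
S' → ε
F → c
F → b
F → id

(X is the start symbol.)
LL(1) parsing maintains a stack (initially the start symbol over $) and the input. At each step: if the stack top is a terminal, match it against the current input token; if it is a non-terminal N, replace it with the RHS of M[N, lookahead] (the unique production whose predict set contains the lookahead).

Stack is shown with the top on the left.

Stack           Input         Action
------------------------------------
X $             b / id + b $  output X → Y X'
Y X' $          b / id + b $  output Y → S Y'
S Y' X' $       b / id + b $  output S → F S'
F S' Y' X' $    b / id + b $  output F → b
b S' Y' X' $    b / id + b $  match 'b'
S' Y' X' $      / id + b $    output S' → / F S'
/ F S' Y' X' $  / id + b $    match '/'
F S' Y' X' $    id + b $      output F → id
id S' Y' X' $   id + b $      match 'id'
S' Y' X' $      + b $         output S' → ε
Y' X' $         + b $         output Y' → ε
X' $            + b $         output X' → + Y X'
+ Y X' $        + b $         match '+'
Y X' $          b $           output Y → S Y'
S Y' X' $       b $           output S → F S'
F S' Y' X' $    b $           output F → b
b S' Y' X' $    b $           match 'b'
S' Y' X' $      $             output S' → ε
Y' X' $         $             output Y' → ε
X' $            $             output X' → ε
$               $             accept

The string is accepted.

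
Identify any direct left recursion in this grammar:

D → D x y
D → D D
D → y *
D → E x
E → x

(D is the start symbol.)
Direct left recursion occurs when N → N α for some non-terminal N (the right-hand side begins with the left-hand side itself).

D → D x y: LEFT RECURSIVE (starts with D)
D → D D: LEFT RECURSIVE (starts with D)
D → y *: starts with y
D → E x: starts with E
E → x: starts with x

The grammar has direct left recursion on: D.

Answer: Yes, D is left-recursive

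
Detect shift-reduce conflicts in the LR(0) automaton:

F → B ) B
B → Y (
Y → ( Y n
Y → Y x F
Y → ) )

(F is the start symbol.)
No shift-reduce conflicts

A shift-reduce conflict occurs when an LR(0) state has both:
  - a complete (reduce) item [A → α .] (dot at the end), and
  - a shift item [B → β . c γ] (dot before a terminal).

Augment with F' → F and build the canonical LR(0) collection (I0 = CLOSURE({[F' → . F]}), then GOTO on every symbol after a dot until no new states appear). It has 14 states:
  I0: { [B → . Y (], [F → . B ) B], [F' → . F], [Y → . ( Y n], [Y → . ) )], [Y → . Y x F] }  — shift
  I1: { [Y → ( . Y n], [Y → . ( Y n], [Y → . ) )], [Y → . Y x F] }  — shift
  I2: { [Y → ) . )] }  — shift
  I3: { [F → B . ) B] }  — shift
  I4: { [F' → F .] }  — accept
  I5: { [B → Y . (], [Y → Y . x F] }  — shift
  I6: { [B → Y ( .] }  — reduce
  I7: { [B → . Y (], [F → . B ) B], [Y → . ( Y n], [Y → . ) )], [Y → . Y x F], [Y → Y x . F] }  — shift
  I8: { [Y → Y x F .] }  — reduce
  I9: { [B → . Y (], [F → B ) . B], [Y → . ( Y n], [Y → . ) )], [Y → . Y x F] }  — shift
  I10: { [F → B ) B .] }  — reduce
  I11: { [Y → ) ) .] }  — reduce
  I12: { [Y → ( Y . n], [Y → Y . x F] }  — shift
  I13: { [Y → ( Y n .] }  — reduce

No state contains both a complete item and a shift item.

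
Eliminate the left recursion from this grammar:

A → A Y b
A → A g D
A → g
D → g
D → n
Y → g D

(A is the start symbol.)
A → g A'
A' → Y b A'
A' → g D A'
A' → ε
D → g
D → n
Y → g D

A is directly left-recursive. The standard transformation for
  A → A α₁ | ... | A α_m | β₁ | ... | β_n
is
  A  → β₁ A' | ... | β_n A'
  A' → α₁ A' | ... | α_m A' | ε

A → g becomes A → g A'
A → A Y b becomes A' → Y b A'
A → A g D becomes A' → g D A'
Add A' → ε

Productions for other non-terminals are unchanged:
  D → g
  D → n
  Y → g D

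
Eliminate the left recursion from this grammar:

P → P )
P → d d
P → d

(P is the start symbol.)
P is directly left-recursive. The standard transformation for
  A → A α₁ | ... | A α_m | β₁ | ... | β_n
is
  A  → β₁ A' | ... | β_n A'
  A' → α₁ A' | ... | α_m A' | ε

P → d d becomes P → d d P'
P → d becomes P → d P'
P → P ) becomes P' → ) P'
Add P' → ε

Resulting grammar:
P → d d P'
P → d P'
P' → ) P'
P' → ε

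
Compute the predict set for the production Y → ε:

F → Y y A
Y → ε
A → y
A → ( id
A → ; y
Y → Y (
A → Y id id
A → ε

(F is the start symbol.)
PREDICT(Y → ε) = (FIRST(RHS) \ {ε}) ∪ (FOLLOW(Y) if ε ∈ FIRST(RHS), i.e. RHS ⇒* ε)
The right-hand side is ε (FIRST(ε) = { ε }), so the predict set is FOLLOW(Y) = { '(', 'id', 'y' }
PREDICT(Y → ε) = { '(', 'id', 'y' }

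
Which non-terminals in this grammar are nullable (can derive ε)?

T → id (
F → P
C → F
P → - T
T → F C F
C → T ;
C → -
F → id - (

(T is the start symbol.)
A non-terminal is nullable if it can derive ε (the empty string): either it has an ε-production, or it has a production whose right-hand side consists entirely of nullable non-terminals.

There are no ε-productions, so no non-terminal can derive ε.
No non-terminals are nullable.

Answer: None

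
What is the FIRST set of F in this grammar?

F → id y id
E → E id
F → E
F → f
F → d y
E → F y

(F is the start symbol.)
{ 'd', 'f', 'id' }

To compute FIRST(F), examine every production with F on the left-hand side, reading each right-hand side left to right until a non-nullable symbol is reached.

FIRST sets of the other non-terminals involved (by the same procedure, iterated to a fixed point):
  FIRST(E) = { 'd', 'f', 'id' }

From F → id y id:
  - id is a terminal: add 'id' and stop
From F → E:
  - E is a non-terminal: add FIRST(E) \ {ε} = { 'd', 'f', 'id' }
    E is not nullable, so stop
From F → f:
  - f is a terminal: add 'f' and stop
From F → d y:
  - d is a terminal: add 'd' and stop

Collecting: FIRST(F) = { 'd', 'f', 'id' }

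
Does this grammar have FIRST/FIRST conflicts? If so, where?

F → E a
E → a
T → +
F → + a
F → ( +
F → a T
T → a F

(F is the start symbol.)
A FIRST/FIRST conflict occurs when two productions N → α and N → β for the same non-terminal have FIRST(α) ∩ FIRST(β) ≠ ∅ (with ε ∈ FIRST of a nullable right-hand side, so two nullable alternatives also conflict).

FIRST sets of the non-terminals at (or reachable through a nullable prefix from) the front of some alternative:
  FIRST(E) = { 'a' }

Productions for F:
  F → E a: FIRST = { 'a' }
  F → + a: FIRST = { '+' }
  F → ( +: FIRST = { '(' }
  F → a T: FIRST = { 'a' }
Productions for T:
  T → +: FIRST = { '+' }
  T → a F: FIRST = { 'a' }
E has only one production, so no FIRST/FIRST conflict is possible there.

Conflict for F: F → E a and F → a T
  Overlap: { 'a' }

Answer: Yes. F → E a / F → a T on { 'a' }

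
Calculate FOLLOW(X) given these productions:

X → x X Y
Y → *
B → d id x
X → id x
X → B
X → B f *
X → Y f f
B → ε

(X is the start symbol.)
To compute FOLLOW(X), find every occurrence of X on a right-hand side N → α X β: add FIRST(β) \ {ε}, and if β is empty or nullable also add FOLLOW(N). Iterate to a fixed point.

X is the start symbol, so $ ∈ FOLLOW(X).
In X → x X Y: X is followed by Y, add FIRST(Y) \ {ε} = { '*' }

Taking the union: FOLLOW(X) = { $, '*' }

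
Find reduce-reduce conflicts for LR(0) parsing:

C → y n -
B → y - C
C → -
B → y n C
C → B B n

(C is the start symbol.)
Yes — I7: [C → - .] vs [C → y n - .]

A reduce-reduce conflict occurs when an LR(0) state has two complete items [A → α .] and [B → β .] — both call for a reduction, and with no lookahead the parser cannot choose between them.

Augment with C' → C and build the canonical LR(0) collection (I0 = CLOSURE({[C' → . C]}), then GOTO on every symbol after a dot until no new states appear). It has 14 states:
  I0: { [B → . y - C], [B → . y n C], [C → . -], [C → . B B n], [C → . y n -], [C' → . C] }  — shift
  I1: { [C → - .] }  — reduce
  I2: { [B → . y - C], [B → . y n C], [C → B . B n] }  — shift
  I3: { [C' → C .] }  — accept
  I4: { [B → y . - C], [B → y . n C], [C → y . n -] }  — shift
  I5: { [B → . y - C], [B → . y n C], [B → y - . C], [C → . -], [C → . B B n], [C → . y n -] }  — shift
  I6: { [B → . y - C], [B → . y n C], [B → y n . C], [C → . -], [C → . B B n], [C → . y n -], [C → y n . -] }  — shift
  I7: { [C → - .], [C → y n - .] }  — 2 reduces
  I8: { [B → y n C .] }  — reduce
  I9: { [B → y - C .] }  — reduce
  I10: { [C → B B . n] }  — shift
  I11: { [B → y . - C], [B → y . n C] }  — shift
  I12: { [B → . y - C], [B → . y n C], [B → y n . C], [C → . -], [C → . B B n], [C → . y n -] }  — shift
  I13: { [C → B B n .] }  — reduce

I7 contains complete items [C → - .], [C → y n - .] — reduce-reduce conflict.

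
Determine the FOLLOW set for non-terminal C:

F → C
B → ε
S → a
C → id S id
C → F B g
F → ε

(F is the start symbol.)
{ $, 'g' }

In F → C: C is at the end, add FOLLOW(F)

The FOLLOW sets referred to above (computed the same way, to a fixed point):
  FOLLOW(F) = { $, 'g' }

Taking the union: FOLLOW(C) = { $, 'g' }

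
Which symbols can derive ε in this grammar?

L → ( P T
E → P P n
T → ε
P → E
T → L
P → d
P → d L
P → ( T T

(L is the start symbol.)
{ 'T' }

A non-terminal is nullable if it can derive ε (the empty string): either it has an ε-production, or it has a production whose right-hand side consists entirely of nullable non-terminals.

ε-productions: T → ε
So T is immediately nullable.
No further non-terminal can be added: every production for the remaining non-terminals contains a terminal or a non-nullable non-terminal.
Nullable = { 'T' }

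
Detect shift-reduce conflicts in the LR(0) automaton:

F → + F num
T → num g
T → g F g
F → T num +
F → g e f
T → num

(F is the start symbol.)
Augment with F' → F and build the canonical LR(0) collection (I0 = CLOSURE({[F' → . F]}), then GOTO on every symbol after a dot until no new states appear). It has 15 states:
  I0: { [F → . + F num], [F → . T num +], [F → . g e f], [F' → . F], [T → . g F g], [T → . num g], [T → . num] }  — shift
  I1: { [F → + . F num], [F → . + F num], [F → . T num +], [F → . g e f], [T → . g F g], [T → . num g], [T → . num] }  — shift
  I2: { [F' → F .] }  — accept
  I3: { [F → T . num +] }  — shift
  I4: { [F → . + F num], [F → . T num +], [F → . g e f], [F → g . e f], [T → . g F g], [T → . num g], [T → . num], [T → g . F g] }  — shift
  I5: { [T → num . g], [T → num .] }  — shift, reduce
  I6: { [T → num g .] }  — reduce
  I7: { [T → g F . g] }  — shift
  I8: { [F → g e . f] }  — shift
  I9: { [F → g e f .] }  — reduce
  I10: { [T → g F g .] }  — reduce
  I11: { [F → T num . +] }  — shift
  I12: { [F → T num + .] }  — reduce
  I13: { [F → + F . num] }  — shift
  I14: { [F → + F num .] }  — reduce

I5 contains reduce item [T → num .] and shift item [T → num . g] — shift-reduce conflict.

Answer: Yes — I5: [T → num .] vs [T → num . g]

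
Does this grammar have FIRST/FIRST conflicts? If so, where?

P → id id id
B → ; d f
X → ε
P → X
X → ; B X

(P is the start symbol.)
A FIRST/FIRST conflict occurs when two productions N → α and N → β for the same non-terminal have FIRST(α) ∩ FIRST(β) ≠ ∅ (with ε ∈ FIRST of a nullable right-hand side, so two nullable alternatives also conflict).

FIRST sets of the non-terminals at (or reachable through a nullable prefix from) the front of some alternative:
  FIRST(X) = { ';', ε }

Productions for P:
  P → id id id: FIRST = { 'id' }
  P → X: FIRST = { ';', ε }
Productions for X:
  X → ε: FIRST = { ε }
  X → ; B X: FIRST = { ';' }
B has only one production, so no FIRST/FIRST conflict is possible there.

All alternatives of each non-terminal have pairwise disjoint FIRST sets.

Answer: No FIRST/FIRST conflicts.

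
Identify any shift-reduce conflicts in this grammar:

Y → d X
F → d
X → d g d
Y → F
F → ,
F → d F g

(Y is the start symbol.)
A shift-reduce conflict occurs when an LR(0) state has both:
  - a complete (reduce) item [A → α .] (dot at the end), and
  - a shift item [B → β . c γ] (dot before a terminal).

Augment with Y' → Y and build the canonical LR(0) collection (I0 = CLOSURE({[Y' → . Y]}), then GOTO on every symbol after a dot until no new states appear). It has 12 states:
  I0: { [F → . ,], [F → . d F g], [F → . d], [Y → . F], [Y → . d X], [Y' → . Y] }  — shift
  I1: { [F → , .] }  — reduce
  I2: { [Y → F .] }  — reduce
  I3: { [Y' → Y .] }  — accept
  I4: { [F → . ,], [F → . d F g], [F → . d], [F → d . F g], [F → d .], [X → . d g d], [Y → d . X] }  — shift, reduce
  I5: { [F → d F . g] }  — shift
  I6: { [Y → d X .] }  — reduce
  I7: { [F → . ,], [F → . d F g], [F → . d], [F → d . F g], [F → d .], [X → d . g d] }  — shift, reduce
  I8: { [F → . ,], [F → . d F g], [F → . d], [F → d . F g], [F → d .] }  — shift, reduce
  I9: { [X → d g . d] }  — shift
  I10: { [X → d g d .] }  — reduce
  I11: { [F → d F g .] }  — reduce

I4 contains reduce item [F → d .] and shift items [F → . ,], [F → . d], [F → . d F g], [X → . d g d] — shift-reduce conflict.
I7 contains reduce item [F → d .] and shift items [F → . ,], [F → . d], [F → . d F g], [X → d . g d] — shift-reduce conflict.
I8 contains reduce item [F → d .] and shift items [F → . ,], [F → . d], [F → . d F g] — shift-reduce conflict.

Answer: Yes — I4: [F → d .] vs [F → . ,]; I7: [F → d .] vs [F → . ,]; I8: [F → d .] vs [F → . ,]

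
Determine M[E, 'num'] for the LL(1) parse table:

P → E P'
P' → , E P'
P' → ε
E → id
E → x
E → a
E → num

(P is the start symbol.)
To find M[E, 'num'], we find productions for E where 'num' is in the predict set (PREDICT(N → α) = (FIRST(α) \ {ε}) ∪ (FOLLOW(N) if α ⇒* ε)).

E → id: PREDICT = { 'id' }
E → x: PREDICT = { 'x' }
E → a: PREDICT = { 'a' }
E → num: PREDICT = { 'num' }
  'num' is in predict set, so this production goes in M[E, 'num']

M[E, 'num'] = E → num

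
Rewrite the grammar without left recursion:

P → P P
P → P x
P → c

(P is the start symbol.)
P → c P'
P' → P P'
P' → x P'
P' → ε

P is directly left-recursive. The standard transformation for
  A → A α₁ | ... | A α_m | β₁ | ... | β_n
is
  A  → β₁ A' | ... | β_n A'
  A' → α₁ A' | ... | α_m A' | ε

P → c becomes P → c P'
P → P P becomes P' → P P'
P → P x becomes P' → x P'
Add P' → ε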